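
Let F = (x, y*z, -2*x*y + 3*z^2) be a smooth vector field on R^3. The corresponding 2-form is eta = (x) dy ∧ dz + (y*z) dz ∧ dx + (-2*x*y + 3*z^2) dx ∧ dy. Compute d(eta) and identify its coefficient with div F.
d(eta) = (7*z + 1) dx ∧ dy ∧ dz; div F = 7*z + 1

For a 2-form in R^3 of the form above, applying d gives a 3-form with coefficient ∂P/∂x + ∂Q/∂y + ∂R/∂z:
  ∂P/∂x = 1
  ∂Q/∂y = z
  ∂R/∂z = 6*z
Sum = 7*z + 1, which is exactly div F.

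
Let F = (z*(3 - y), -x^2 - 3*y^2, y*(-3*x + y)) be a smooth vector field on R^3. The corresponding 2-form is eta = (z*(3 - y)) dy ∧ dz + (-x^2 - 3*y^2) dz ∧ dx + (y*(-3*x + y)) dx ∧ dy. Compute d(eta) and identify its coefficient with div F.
d(eta) = (-6*y) dx ∧ dy ∧ dz; div F = -6*y

For a 2-form in R^3 of the form above, applying d gives a 3-form with coefficient ∂P/∂x + ∂Q/∂y + ∂R/∂z:
  ∂P/∂x = 0
  ∂Q/∂y = -6*y
  ∂R/∂z = 0
Sum = -6*y, which is exactly div F.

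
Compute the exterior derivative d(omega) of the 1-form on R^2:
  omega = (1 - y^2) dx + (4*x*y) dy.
d(omega) = (6*y) dx ∧ dy

For a 1-form omega = sum_i f_i dx_i, the exterior derivative is
  d(omega) = sum_{i < j} (∂f_j/∂x_i - ∂f_i/∂x_j) dx_i ∧ dx_j.
  coefficient of dx ∧ dy: ∂f_2/∂x - ∂f_1/∂y = ∂(4*x*y)/∂x - ∂(1 - y^2)/∂y = 6*y
Assembling: d(omega) = (6*y) dx ∧ dy.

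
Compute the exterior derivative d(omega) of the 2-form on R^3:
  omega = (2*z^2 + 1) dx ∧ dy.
d(omega) = (4*z) dx ∧ dy ∧ dz

For a 2-form omega = sum_{i<j} g_{ij} dx_i ∧ dx_j, the exterior derivative is
  d(omega) = sum_{i<j} d(g_{ij}) ∧ dx_i ∧ dx_j = sum_{i<j, k} (∂g_{ij}/∂x_k) dx_k ∧ dx_i ∧ dx_j.
Expand each term, using dx_k ∧ dx_i ∧ dx_j = sgn(permutation) dx_{(a)} ∧ dx_{(b)} ∧ dx_{(c)} with (a < b < c) sorted:
  d(2*z^2 + 1) includes (∂/∂z)(2*z^2 + 1) dz = (4*z) dz, which multiplied by dx ∧ dy gives (4*z) dx ∧ dy ∧ dz
Collecting like 3-forms: d(omega) = (4*z) dx ∧ dy ∧ dz.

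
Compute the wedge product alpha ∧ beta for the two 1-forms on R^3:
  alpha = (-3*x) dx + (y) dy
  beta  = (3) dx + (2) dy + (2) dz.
alpha ∧ beta = (-6*x - 3*y) dx ∧ dy + (-6*x) dx ∧ dz + (2*y) dy ∧ dz

Distribute the wedge, using dx_i ∧ dx_j = -dx_j ∧ dx_i and dx_i ∧ dx_i = 0. For each pair (i, j) with i < j, the coefficient of dx_i ∧ dx_j in alpha ∧ beta is (alpha_i * beta_j - alpha_j * beta_i). Collecting: alpha ∧ beta = (-6*x - 3*y) dx ∧ dy + (-6*x) dx ∧ dz + (2*y) dy ∧ dz.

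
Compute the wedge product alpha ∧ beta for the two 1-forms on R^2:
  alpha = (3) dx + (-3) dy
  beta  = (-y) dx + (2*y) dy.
alpha ∧ beta = (3*y) dx ∧ dy

Distribute the wedge, using dx_i ∧ dx_j = -dx_j ∧ dx_i and dx_i ∧ dx_i = 0. For each pair (i, j) with i < j, the coefficient of dx_i ∧ dx_j in alpha ∧ beta is (alpha_i * beta_j - alpha_j * beta_i). Collecting: alpha ∧ beta = (3*y) dx ∧ dy.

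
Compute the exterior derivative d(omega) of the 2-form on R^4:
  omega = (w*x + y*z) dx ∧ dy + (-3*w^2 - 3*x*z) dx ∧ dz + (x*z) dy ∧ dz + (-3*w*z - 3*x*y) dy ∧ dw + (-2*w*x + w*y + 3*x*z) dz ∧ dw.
d(omega) = (y + z) dx ∧ dy ∧ dz + (x - 3*y) dx ∧ dy ∧ dw + (-8*w + 3*z) dx ∧ dz ∧ dw + (4*w) dy ∧ dz ∧ dw

For a 2-form omega = sum_{i<j} g_{ij} dx_i ∧ dx_j, the exterior derivative is
  d(omega) = sum_{i<j} d(g_{ij}) ∧ dx_i ∧ dx_j = sum_{i<j, k} (∂g_{ij}/∂x_k) dx_k ∧ dx_i ∧ dx_j.
Expand each term, using dx_k ∧ dx_i ∧ dx_j = sgn(permutation) dx_{(a)} ∧ dx_{(b)} ∧ dx_{(c)} with (a < b < c) sorted:
  d(w*x + y*z) includes (∂/∂z)(w*x + y*z) dz = (y) dz, which multiplied by dx ∧ dy gives (y) dx ∧ dy ∧ dz
  d(w*x + y*z) includes (∂/∂w)(w*x + y*z) dw = (x) dw, which multiplied by dx ∧ dy gives (x) dx ∧ dy ∧ dw
  d(-3*w^2 - 3*x*z) includes (∂/∂w)(-3*w^2 - 3*x*z) dw = (-6*w) dw, which multiplied by dx ∧ dz gives (-6*w) dx ∧ dz ∧ dw
  d(x*z) includes (∂/∂x)(x*z) dx = (z) dx, which multiplied by dy ∧ dz gives (z) dx ∧ dy ∧ dz
  d(-3*w*z - 3*x*y) includes (∂/∂x)(-3*w*z - 3*x*y) dx = (-3*y) dx, which multiplied by dy ∧ dw gives (-3*y) dx ∧ dy ∧ dw
  d(-3*w*z - 3*x*y) includes (∂/∂z)(-3*w*z - 3*x*y) dz = (-3*w) dz, which multiplied by dy ∧ dw gives (3*w) dy ∧ dz ∧ dw
  d(-2*w*x + w*y + 3*x*z) includes (∂/∂x)(-2*w*x + w*y + 3*x*z) dx = (-2*w + 3*z) dx, which multiplied by dz ∧ dw gives (-2*w + 3*z) dx ∧ dz ∧ dw
  d(-2*w*x + w*y + 3*x*z) includes (∂/∂y)(-2*w*x + w*y + 3*x*z) dy = (w) dy, which multiplied by dz ∧ dw gives (w) dy ∧ dz ∧ dw
Collecting like 3-forms: d(omega) = (y + z) dx ∧ dy ∧ dz + (x - 3*y) dx ∧ dy ∧ dw + (-8*w + 3*z) dx ∧ dz ∧ dw + (4*w) dy ∧ dz ∧ dw.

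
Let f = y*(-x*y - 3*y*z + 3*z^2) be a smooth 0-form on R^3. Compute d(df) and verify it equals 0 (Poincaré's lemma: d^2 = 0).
d(df) = 0

Step 1: df = sum_i (∂f/∂x_i) dx_i = (-y^2) dx + (-2*x*y - 6*y*z + 3*z^2) dy + (3*y*(-y + 2*z)) dz.
Step 2: Apply d again. Using the 1-form formula, the coefficient of dx ∧ dy in d(df) is ∂^2 f/∂x ∂y - ∂^2 f/∂y ∂x = (-2*y) - (-2*y) = 0 (equality of mixed partials for smooth f).
Similarly for dx ∧ dz and dy ∧ dz — all coefficients vanish. So d(df) = 0.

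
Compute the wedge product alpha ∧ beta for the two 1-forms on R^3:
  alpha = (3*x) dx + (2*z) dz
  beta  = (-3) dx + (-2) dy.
alpha ∧ beta = (-6*x) dx ∧ dy + (6*z) dx ∧ dz + (4*z) dy ∧ dz

Distribute the wedge, using dx_i ∧ dx_j = -dx_j ∧ dx_i and dx_i ∧ dx_i = 0. For each pair (i, j) with i < j, the coefficient of dx_i ∧ dx_j in alpha ∧ beta is (alpha_i * beta_j - alpha_j * beta_i). Collecting: alpha ∧ beta = (-6*x) dx ∧ dy + (6*z) dx ∧ dz + (4*z) dy ∧ dz.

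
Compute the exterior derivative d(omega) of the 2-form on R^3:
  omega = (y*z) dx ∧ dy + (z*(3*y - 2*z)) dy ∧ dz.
d(omega) = (y) dx ∧ dy ∧ dz

For a 2-form omega = sum_{i<j} g_{ij} dx_i ∧ dx_j, the exterior derivative is
  d(omega) = sum_{i<j} d(g_{ij}) ∧ dx_i ∧ dx_j = sum_{i<j, k} (∂g_{ij}/∂x_k) dx_k ∧ dx_i ∧ dx_j.
Expand each term, using dx_k ∧ dx_i ∧ dx_j = sgn(permutation) dx_{(a)} ∧ dx_{(b)} ∧ dx_{(c)} with (a < b < c) sorted:
  d(y*z) includes (∂/∂z)(y*z) dz = (y) dz, which multiplied by dx ∧ dy gives (y) dx ∧ dy ∧ dz
Collecting like 3-forms: d(omega) = (y) dx ∧ dy ∧ dz.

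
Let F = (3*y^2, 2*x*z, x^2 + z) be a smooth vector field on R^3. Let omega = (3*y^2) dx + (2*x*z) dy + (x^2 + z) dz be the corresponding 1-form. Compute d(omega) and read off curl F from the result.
d(omega) = (-2*x) dy ∧ dz + (-2*x) dz ∧ dx + (-6*y + 2*z) dx ∧ dy; curl F = (-2*x, -2*x, -6*y + 2*z)

d omega = sum_{i<j} (∂f_j/∂x_i - ∂f_i/∂x_j) dx_i ∧ dx_j. Under the identification (dy ∧ dz, dz ∧ dx, dx ∧ dy) ↔ (e_x, e_y, e_z), the coefficients are exactly the components of curl F. Compute:
  ∂R/∂y - ∂Q/∂z = (0) - (2*x) = -2*x
  ∂P/∂z - ∂R/∂x = (0) - (2*x) = -2*x
  ∂Q/∂x - ∂P/∂y = (2*z) - (6*y) = -6*y + 2*z.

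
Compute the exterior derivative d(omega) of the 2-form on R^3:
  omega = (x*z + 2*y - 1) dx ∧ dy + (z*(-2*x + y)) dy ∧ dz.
d(omega) = (x - 2*z) dx ∧ dy ∧ dz

For a 2-form omega = sum_{i<j} g_{ij} dx_i ∧ dx_j, the exterior derivative is
  d(omega) = sum_{i<j} d(g_{ij}) ∧ dx_i ∧ dx_j = sum_{i<j, k} (∂g_{ij}/∂x_k) dx_k ∧ dx_i ∧ dx_j.
Expand each term, using dx_k ∧ dx_i ∧ dx_j = sgn(permutation) dx_{(a)} ∧ dx_{(b)} ∧ dx_{(c)} with (a < b < c) sorted:
  d(x*z + 2*y - 1) includes (∂/∂z)(x*z + 2*y - 1) dz = (x) dz, which multiplied by dx ∧ dy gives (x) dx ∧ dy ∧ dz
  d(z*(-2*x + y)) includes (∂/∂x)(z*(-2*x + y)) dx = (-2*z) dx, which multiplied by dy ∧ dz gives (-2*z) dx ∧ dy ∧ dz
Collecting like 3-forms: d(omega) = (x - 2*z) dx ∧ dy ∧ dz.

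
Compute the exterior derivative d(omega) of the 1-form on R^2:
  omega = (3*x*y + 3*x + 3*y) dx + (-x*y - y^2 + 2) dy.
d(omega) = (-3*x - y - 3) dx ∧ dy

For a 1-form omega = sum_i f_i dx_i, the exterior derivative is
  d(omega) = sum_{i < j} (∂f_j/∂x_i - ∂f_i/∂x_j) dx_i ∧ dx_j.
  coefficient of dx ∧ dy: ∂f_2/∂x - ∂f_1/∂y = ∂(-x*y - y^2 + 2)/∂x - ∂(3*x*y + 3*x + 3*y)/∂y = -3*x - y - 3
Assembling: d(omega) = (-3*x - y - 3) dx ∧ dy.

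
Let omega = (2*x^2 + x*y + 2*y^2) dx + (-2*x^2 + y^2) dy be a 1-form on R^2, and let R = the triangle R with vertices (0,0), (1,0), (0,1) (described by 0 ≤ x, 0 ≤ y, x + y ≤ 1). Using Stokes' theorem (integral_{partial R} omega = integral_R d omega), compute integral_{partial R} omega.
integral_(partial R) omega = -3/2

Stokes: integral_partial_R omega = integral_R d omega with d omega = (∂Q/∂x - ∂P/∂y) dx ∧ dy.
  ∂Q/∂x = -4*x
  ∂P/∂y = x + 4*y
  integrand = ∂Q/∂x - ∂P/∂y = -5*x - 4*y.
Integrating over R: integral_0^1 integral_0^{1-x} (-5*x - 4*y) dy dx = -3/2.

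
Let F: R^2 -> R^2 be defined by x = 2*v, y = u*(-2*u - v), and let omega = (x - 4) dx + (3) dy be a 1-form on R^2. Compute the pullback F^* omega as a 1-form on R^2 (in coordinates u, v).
F^* omega = (-12*u - 3*v) du + (-3*u + 4*v - 8) dv

Using F^*(f dg) = (f ∘ F) d(g ∘ F), substitute each coordinate x_i by F_i(u, v) in f_i, and replace dx_i by d F_i = (∂F_i/∂u) du + (∂F_i/∂v) dv.
  For the x component: f_1(F) = 2*v - 4; d F_1 = (0) du + (2) dv
  For the y component: f_2(F) = 3; d F_2 = (-4*u - v) du + (-u) dv
Combining and collecting du, dv coefficients:
  coeff of du: -12*u - 3*v
  coeff of dv: -3*u + 4*v - 8
F^* omega = (-12*u - 3*v) du + (-3*u + 4*v - 8) dv.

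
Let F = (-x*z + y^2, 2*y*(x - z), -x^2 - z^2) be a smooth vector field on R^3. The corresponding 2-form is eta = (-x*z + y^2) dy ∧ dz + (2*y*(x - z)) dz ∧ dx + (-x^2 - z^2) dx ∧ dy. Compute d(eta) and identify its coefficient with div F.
d(eta) = (2*x - 5*z) dx ∧ dy ∧ dz; div F = 2*x - 5*z

For a 2-form in R^3 of the form above, applying d gives a 3-form with coefficient ∂P/∂x + ∂Q/∂y + ∂R/∂z:
  ∂P/∂x = -z
  ∂Q/∂y = 2*x - 2*z
  ∂R/∂z = -2*z
Sum = 2*x - 5*z, which is exactly div F.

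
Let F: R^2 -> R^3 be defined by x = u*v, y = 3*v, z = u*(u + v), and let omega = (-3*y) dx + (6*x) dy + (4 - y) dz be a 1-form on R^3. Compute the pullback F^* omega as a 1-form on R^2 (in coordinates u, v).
F^* omega = (-6*u*v + 8*u - 12*v^2 + 4*v) du + (2*u*(3*v + 2)) dv

Using F^*(f dg) = (f ∘ F) d(g ∘ F), substitute each coordinate x_i by F_i(u, v) in f_i, and replace dx_i by d F_i = (∂F_i/∂u) du + (∂F_i/∂v) dv.
  For the x component: f_1(F) = -9*v; d F_1 = (v) du + (u) dv
  For the y component: f_2(F) = 6*u*v; d F_2 = (0) du + (3) dv
  For the z component: f_3(F) = 4 - 3*v; d F_3 = (2*u + v) du + (u) dv
Combining and collecting du, dv coefficients:
  coeff of du: -6*u*v + 8*u - 12*v^2 + 4*v
  coeff of dv: 2*u*(3*v + 2)
F^* omega = (-6*u*v + 8*u - 12*v^2 + 4*v) du + (2*u*(3*v + 2)) dv.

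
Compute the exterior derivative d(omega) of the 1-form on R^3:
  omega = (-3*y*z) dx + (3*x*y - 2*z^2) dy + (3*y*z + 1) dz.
d(omega) = (3*y + 3*z) dx ∧ dy + (3*y) dx ∧ dz + (7*z) dy ∧ dz

For a 1-form omega = sum_i f_i dx_i, the exterior derivative is
  d(omega) = sum_{i < j} (∂f_j/∂x_i - ∂f_i/∂x_j) dx_i ∧ dx_j.
  coefficient of dx ∧ dy: ∂f_2/∂x - ∂f_1/∂y = ∂(3*x*y - 2*z^2)/∂x - ∂(-3*y*z)/∂y = 3*y + 3*z
  coefficient of dx ∧ dz: ∂f_3/∂x - ∂f_1/∂z = ∂(3*y*z + 1)/∂x - ∂(-3*y*z)/∂z = 3*y
  coefficient of dy ∧ dz: ∂f_3/∂y - ∂f_2/∂z = ∂(3*y*z + 1)/∂y - ∂(3*x*y - 2*z^2)/∂z = 7*z
Assembling: d(omega) = (3*y + 3*z) dx ∧ dy + (3*y) dx ∧ dz + (7*z) dy ∧ dz.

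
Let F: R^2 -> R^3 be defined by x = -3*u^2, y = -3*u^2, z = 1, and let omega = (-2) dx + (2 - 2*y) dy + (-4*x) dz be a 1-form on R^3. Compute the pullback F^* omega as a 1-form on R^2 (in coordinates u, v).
F^* omega = (-36*u^3) du

Using F^*(f dg) = (f ∘ F) d(g ∘ F), substitute each coordinate x_i by F_i(u, v) in f_i, and replace dx_i by d F_i = (∂F_i/∂u) du + (∂F_i/∂v) dv.
  For the x component: f_1(F) = -2; d F_1 = (-6*u) du + (0) dv
  For the y component: f_2(F) = 6*u^2 + 2; d F_2 = (-6*u) du + (0) dv
  For the z component: f_3(F) = 12*u^2; d F_3 = (0) du + (0) dv
Combining and collecting du, dv coefficients:
  coeff of du: -36*u^3
  coeff of dv: 0
F^* omega = (-36*u^3) du.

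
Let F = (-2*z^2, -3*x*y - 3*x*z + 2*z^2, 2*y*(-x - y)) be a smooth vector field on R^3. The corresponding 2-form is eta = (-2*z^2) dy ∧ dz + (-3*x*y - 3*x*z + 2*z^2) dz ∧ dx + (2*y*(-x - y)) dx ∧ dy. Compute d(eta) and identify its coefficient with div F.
d(eta) = (-3*x) dx ∧ dy ∧ dz; div F = -3*x

For a 2-form in R^3 of the form above, applying d gives a 3-form with coefficient ∂P/∂x + ∂Q/∂y + ∂R/∂z:
  ∂P/∂x = 0
  ∂Q/∂y = -3*x
  ∂R/∂z = 0
Sum = -3*x, which is exactly div F.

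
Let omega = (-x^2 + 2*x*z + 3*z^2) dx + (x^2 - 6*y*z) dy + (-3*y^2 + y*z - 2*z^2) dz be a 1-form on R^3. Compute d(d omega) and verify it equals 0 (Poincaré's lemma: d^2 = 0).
d(d omega) = 0

Step 1: d omega = sum_{i<j} (∂f_j/∂x_i - ∂f_i/∂x_j) dx_i ∧ dx_j:
  coeff of dx ∧ dy: 2*x
  coeff of dx ∧ dz: -2*x - 6*z
  coeff of dy ∧ dz: z
Step 2: Apply d again to each 2-form coefficient. The only possible 3-form in R^3 is dx ∧ dy ∧ dz, with coefficient
  ∂(coeff of dy∧dz)/∂x - ∂(coeff of dx∧dz)/∂y + ∂(coeff of dx∧dy)/∂z
  = ∂/∂x (z) - ∂/∂y (-2*x - 6*z) + ∂/∂z (2*x).
Each of these terms simplifies to sums of mixed partials that cancel in pairs. The result is 0 (by equality of mixed partials for smooth functions — Schwarz / Clairaut).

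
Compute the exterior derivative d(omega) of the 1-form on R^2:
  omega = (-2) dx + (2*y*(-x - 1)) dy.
d(omega) = (-2*y) dx ∧ dy

For a 1-form omega = sum_i f_i dx_i, the exterior derivative is
  d(omega) = sum_{i < j} (∂f_j/∂x_i - ∂f_i/∂x_j) dx_i ∧ dx_j.
  coefficient of dx ∧ dy: ∂f_2/∂x - ∂f_1/∂y = ∂(2*y*(-x - 1))/∂x - ∂(-2)/∂y = -2*y
Assembling: d(omega) = (-2*y) dx ∧ dy.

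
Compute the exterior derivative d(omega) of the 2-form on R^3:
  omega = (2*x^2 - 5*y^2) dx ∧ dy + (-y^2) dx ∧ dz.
d(omega) = (2*y) dx ∧ dy ∧ dz

For a 2-form omega = sum_{i<j} g_{ij} dx_i ∧ dx_j, the exterior derivative is
  d(omega) = sum_{i<j} d(g_{ij}) ∧ dx_i ∧ dx_j = sum_{i<j, k} (∂g_{ij}/∂x_k) dx_k ∧ dx_i ∧ dx_j.
Expand each term, using dx_k ∧ dx_i ∧ dx_j = sgn(permutation) dx_{(a)} ∧ dx_{(b)} ∧ dx_{(c)} with (a < b < c) sorted:
  d(-y^2) includes (∂/∂y)(-y^2) dy = (-2*y) dy, which multiplied by dx ∧ dz gives (2*y) dx ∧ dy ∧ dz
Collecting like 3-forms: d(omega) = (2*y) dx ∧ dy ∧ dz.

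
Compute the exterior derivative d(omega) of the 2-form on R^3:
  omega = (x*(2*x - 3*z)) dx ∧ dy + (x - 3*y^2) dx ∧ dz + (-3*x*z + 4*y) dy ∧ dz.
d(omega) = (-3*x + 6*y - 3*z) dx ∧ dy ∧ dz

For a 2-form omega = sum_{i<j} g_{ij} dx_i ∧ dx_j, the exterior derivative is
  d(omega) = sum_{i<j} d(g_{ij}) ∧ dx_i ∧ dx_j = sum_{i<j, k} (∂g_{ij}/∂x_k) dx_k ∧ dx_i ∧ dx_j.
Expand each term, using dx_k ∧ dx_i ∧ dx_j = sgn(permutation) dx_{(a)} ∧ dx_{(b)} ∧ dx_{(c)} with (a < b < c) sorted:
  d(x*(2*x - 3*z)) includes (∂/∂z)(x*(2*x - 3*z)) dz = (-3*x) dz, which multiplied by dx ∧ dy gives (-3*x) dx ∧ dy ∧ dz
  d(x - 3*y^2) includes (∂/∂y)(x - 3*y^2) dy = (-6*y) dy, which multiplied by dx ∧ dz gives (6*y) dx ∧ dy ∧ dz
  d(-3*x*z + 4*y) includes (∂/∂x)(-3*x*z + 4*y) dx = (-3*z) dx, which multiplied by dy ∧ dz gives (-3*z) dx ∧ dy ∧ dz
Collecting like 3-forms: d(omega) = (-3*x + 6*y - 3*z) dx ∧ dy ∧ dz.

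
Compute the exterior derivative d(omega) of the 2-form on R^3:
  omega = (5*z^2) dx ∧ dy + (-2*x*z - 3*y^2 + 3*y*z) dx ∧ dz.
d(omega) = (6*y + 7*z) dx ∧ dy ∧ dz

For a 2-form omega = sum_{i<j} g_{ij} dx_i ∧ dx_j, the exterior derivative is
  d(omega) = sum_{i<j} d(g_{ij}) ∧ dx_i ∧ dx_j = sum_{i<j, k} (∂g_{ij}/∂x_k) dx_k ∧ dx_i ∧ dx_j.
Expand each term, using dx_k ∧ dx_i ∧ dx_j = sgn(permutation) dx_{(a)} ∧ dx_{(b)} ∧ dx_{(c)} with (a < b < c) sorted:
  d(5*z^2) includes (∂/∂z)(5*z^2) dz = (10*z) dz, which multiplied by dx ∧ dy gives (10*z) dx ∧ dy ∧ dz
  d(-2*x*z - 3*y^2 + 3*y*z) includes (∂/∂y)(-2*x*z - 3*y^2 + 3*y*z) dy = (-6*y + 3*z) dy, which multiplied by dx ∧ dz gives (6*y - 3*z) dx ∧ dy ∧ dz
Collecting like 3-forms: d(omega) = (6*y + 7*z) dx ∧ dy ∧ dz.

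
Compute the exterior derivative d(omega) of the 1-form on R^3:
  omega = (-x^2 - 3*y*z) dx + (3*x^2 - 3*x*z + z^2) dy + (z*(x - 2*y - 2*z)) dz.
d(omega) = (6*x) dx ∧ dy + (3*y + z) dx ∧ dz + (3*x - 4*z) dy ∧ dz

For a 1-form omega = sum_i f_i dx_i, the exterior derivative is
  d(omega) = sum_{i < j} (∂f_j/∂x_i - ∂f_i/∂x_j) dx_i ∧ dx_j.
  coefficient of dx ∧ dy: ∂f_2/∂x - ∂f_1/∂y = ∂(3*x^2 - 3*x*z + z^2)/∂x - ∂(-x^2 - 3*y*z)/∂y = 6*x
  coefficient of dx ∧ dz: ∂f_3/∂x - ∂f_1/∂z = ∂(z*(x - 2*y - 2*z))/∂x - ∂(-x^2 - 3*y*z)/∂z = 3*y + z
  coefficient of dy ∧ dz: ∂f_3/∂y - ∂f_2/∂z = ∂(z*(x - 2*y - 2*z))/∂y - ∂(3*x^2 - 3*x*z + z^2)/∂z = 3*x - 4*z
Assembling: d(omega) = (6*x) dx ∧ dy + (3*y + z) dx ∧ dz + (3*x - 4*z) dy ∧ dz.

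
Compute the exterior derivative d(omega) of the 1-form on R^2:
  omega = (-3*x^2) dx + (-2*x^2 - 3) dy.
d(omega) = (-4*x) dx ∧ dy

For a 1-form omega = sum_i f_i dx_i, the exterior derivative is
  d(omega) = sum_{i < j} (∂f_j/∂x_i - ∂f_i/∂x_j) dx_i ∧ dx_j.
  coefficient of dx ∧ dy: ∂f_2/∂x - ∂f_1/∂y = ∂(-2*x^2 - 3)/∂x - ∂(-3*x^2)/∂y = -4*x
Assembling: d(omega) = (-4*x) dx ∧ dy.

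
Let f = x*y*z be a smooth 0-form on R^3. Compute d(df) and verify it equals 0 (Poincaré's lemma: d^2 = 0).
d(df) = 0

Step 1: df = sum_i (∂f/∂x_i) dx_i = (y*z) dx + (x*z) dy + (x*y) dz.
Step 2: Apply d again. Using the 1-form formula, the coefficient of dx ∧ dy in d(df) is ∂^2 f/∂x ∂y - ∂^2 f/∂y ∂x = (z) - (z) = 0 (equality of mixed partials for smooth f).
Similarly for dx ∧ dz and dy ∧ dz — all coefficients vanish. So d(df) = 0.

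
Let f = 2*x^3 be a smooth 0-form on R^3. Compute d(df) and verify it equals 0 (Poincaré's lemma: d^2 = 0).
d(df) = 0

Step 1: df = sum_i (∂f/∂x_i) dx_i = (6*x^2) dx + (0) dy + (0) dz.
Step 2: Apply d again. Using the 1-form formula, the coefficient of dx ∧ dy in d(df) is ∂^2 f/∂x ∂y - ∂^2 f/∂y ∂x = (0) - (0) = 0 (equality of mixed partials for smooth f).
Similarly for dx ∧ dz and dy ∧ dz — all coefficients vanish. So d(df) = 0.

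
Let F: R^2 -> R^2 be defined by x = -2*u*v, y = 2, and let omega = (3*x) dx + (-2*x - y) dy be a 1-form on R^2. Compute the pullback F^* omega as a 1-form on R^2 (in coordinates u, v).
F^* omega = (12*u*v^2) du + (12*u^2*v) dv

Using F^*(f dg) = (f ∘ F) d(g ∘ F), substitute each coordinate x_i by F_i(u, v) in f_i, and replace dx_i by d F_i = (∂F_i/∂u) du + (∂F_i/∂v) dv.
  For the x component: f_1(F) = -6*u*v; d F_1 = (-2*v) du + (-2*u) dv
  For the y component: f_2(F) = 4*u*v - 2; d F_2 = (0) du + (0) dv
Combining and collecting du, dv coefficients:
  coeff of du: 12*u*v^2
  coeff of dv: 12*u^2*v
F^* omega = (12*u*v^2) du + (12*u^2*v) dv.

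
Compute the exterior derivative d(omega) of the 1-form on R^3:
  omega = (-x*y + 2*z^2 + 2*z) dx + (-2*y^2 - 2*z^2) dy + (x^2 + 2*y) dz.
d(omega) = (x) dx ∧ dy + (2*x - 4*z - 2) dx ∧ dz + (4*z + 2) dy ∧ dz

For a 1-form omega = sum_i f_i dx_i, the exterior derivative is
  d(omega) = sum_{i < j} (∂f_j/∂x_i - ∂f_i/∂x_j) dx_i ∧ dx_j.
  coefficient of dx ∧ dy: ∂f_2/∂x - ∂f_1/∂y = ∂(-2*y^2 - 2*z^2)/∂x - ∂(-x*y + 2*z^2 + 2*z)/∂y = x
  coefficient of dx ∧ dz: ∂f_3/∂x - ∂f_1/∂z = ∂(x^2 + 2*y)/∂x - ∂(-x*y + 2*z^2 + 2*z)/∂z = 2*x - 4*z - 2
  coefficient of dy ∧ dz: ∂f_3/∂y - ∂f_2/∂z = ∂(x^2 + 2*y)/∂y - ∂(-2*y^2 - 2*z^2)/∂z = 4*z + 2
Assembling: d(omega) = (x) dx ∧ dy + (2*x - 4*z - 2) dx ∧ dz + (4*z + 2) dy ∧ dz.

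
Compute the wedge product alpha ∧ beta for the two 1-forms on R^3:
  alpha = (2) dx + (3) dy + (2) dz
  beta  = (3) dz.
alpha ∧ beta = (6) dx ∧ dz + (9) dy ∧ dz

Distribute the wedge, using dx_i ∧ dx_j = -dx_j ∧ dx_i and dx_i ∧ dx_i = 0. For each pair (i, j) with i < j, the coefficient of dx_i ∧ dx_j in alpha ∧ beta is (alpha_i * beta_j - alpha_j * beta_i). Collecting: alpha ∧ beta = (6) dx ∧ dz + (9) dy ∧ dz.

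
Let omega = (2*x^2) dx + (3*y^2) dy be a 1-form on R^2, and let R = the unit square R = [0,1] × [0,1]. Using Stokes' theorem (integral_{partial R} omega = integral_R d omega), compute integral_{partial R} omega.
integral_(partial R) omega = 0

Stokes: integral_partial_R omega = integral_R d omega with d omega = (∂Q/∂x - ∂P/∂y) dx ∧ dy.
  ∂Q/∂x = 0
  ∂P/∂y = 0
  integrand = ∂Q/∂x - ∂P/∂y = 0.
Integrating over R: integral_0^1 integral_0^1 (0) dx dy = 0.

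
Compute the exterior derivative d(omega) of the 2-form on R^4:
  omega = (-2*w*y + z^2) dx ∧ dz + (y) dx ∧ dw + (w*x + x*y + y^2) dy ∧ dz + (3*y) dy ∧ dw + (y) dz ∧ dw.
d(omega) = (3*w + y) dx ∧ dy ∧ dz + (-2*y) dx ∧ dz ∧ dw + (-1) dx ∧ dy ∧ dw + (x + 1) dy ∧ dz ∧ dw

For a 2-form omega = sum_{i<j} g_{ij} dx_i ∧ dx_j, the exterior derivative is
  d(omega) = sum_{i<j} d(g_{ij}) ∧ dx_i ∧ dx_j = sum_{i<j, k} (∂g_{ij}/∂x_k) dx_k ∧ dx_i ∧ dx_j.
Expand each term, using dx_k ∧ dx_i ∧ dx_j = sgn(permutation) dx_{(a)} ∧ dx_{(b)} ∧ dx_{(c)} with (a < b < c) sorted:
  d(-2*w*y + z^2) includes (∂/∂y)(-2*w*y + z^2) dy = (-2*w) dy, which multiplied by dx ∧ dz gives (2*w) dx ∧ dy ∧ dz
  d(-2*w*y + z^2) includes (∂/∂w)(-2*w*y + z^2) dw = (-2*y) dw, which multiplied by dx ∧ dz gives (-2*y) dx ∧ dz ∧ dw
  d(y) includes (∂/∂y)(y) dy = (1) dy, which multiplied by dx ∧ dw gives (-1) dx ∧ dy ∧ dw
  d(w*x + x*y + y^2) includes (∂/∂x)(w*x + x*y + y^2) dx = (w + y) dx, which multiplied by dy ∧ dz gives (w + y) dx ∧ dy ∧ dz
  d(w*x + x*y + y^2) includes (∂/∂w)(w*x + x*y + y^2) dw = (x) dw, which multiplied by dy ∧ dz gives (x) dy ∧ dz ∧ dw
  d(y) includes (∂/∂y)(y) dy = (1) dy, which multiplied by dz ∧ dw gives (1) dy ∧ dz ∧ dw
Collecting like 3-forms: d(omega) = (3*w + y) dx ∧ dy ∧ dz + (-2*y) dx ∧ dz ∧ dw + (-1) dx ∧ dy ∧ dw + (x + 1) dy ∧ dz ∧ dw.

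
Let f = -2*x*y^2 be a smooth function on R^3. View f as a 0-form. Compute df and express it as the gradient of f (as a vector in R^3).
df = (-2*y^2) dx + (-4*x*y) dy + (0) dz; grad f = (-2*y^2, -4*x*y, 0)

For a 0-form f, d f = (∂f/∂x) dx + (∂f/∂y) dy + (∂f/∂z) dz. The components of the vector representation are exactly the entries of grad f in Cartesian coordinates:
  ∂f/∂x = -2*y^2
  ∂f/∂y = -4*x*y
  ∂f/∂z = 0.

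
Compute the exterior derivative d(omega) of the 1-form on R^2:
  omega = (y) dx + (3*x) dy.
d(omega) = (2) dx ∧ dy

For a 1-form omega = sum_i f_i dx_i, the exterior derivative is
  d(omega) = sum_{i < j} (∂f_j/∂x_i - ∂f_i/∂x_j) dx_i ∧ dx_j.
  coefficient of dx ∧ dy: ∂f_2/∂x - ∂f_1/∂y = ∂(3*x)/∂x - ∂(y)/∂y = 2
Assembling: d(omega) = (2) dx ∧ dy.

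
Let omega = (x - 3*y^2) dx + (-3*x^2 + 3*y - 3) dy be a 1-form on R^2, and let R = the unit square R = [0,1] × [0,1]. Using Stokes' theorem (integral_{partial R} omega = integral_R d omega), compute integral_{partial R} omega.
integral_(partial R) omega = 0

Stokes: integral_partial_R omega = integral_R d omega with d omega = (∂Q/∂x - ∂P/∂y) dx ∧ dy.
  ∂Q/∂x = -6*x
  ∂P/∂y = -6*y
  integrand = ∂Q/∂x - ∂P/∂y = -6*x + 6*y.
Integrating over R: integral_0^1 integral_0^1 (-6*x + 6*y) dx dy = 0.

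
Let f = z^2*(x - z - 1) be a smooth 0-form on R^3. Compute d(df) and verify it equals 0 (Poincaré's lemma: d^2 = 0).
d(df) = 0

Step 1: df = sum_i (∂f/∂x_i) dx_i = (z^2) dx + (0) dy + (z*(2*x - 3*z - 2)) dz.
Step 2: Apply d again. Using the 1-form formula, the coefficient of dx ∧ dy in d(df) is ∂^2 f/∂x ∂y - ∂^2 f/∂y ∂x = (0) - (0) = 0 (equality of mixed partials for smooth f).
Similarly for dx ∧ dz and dy ∧ dz — all coefficients vanish. So d(df) = 0.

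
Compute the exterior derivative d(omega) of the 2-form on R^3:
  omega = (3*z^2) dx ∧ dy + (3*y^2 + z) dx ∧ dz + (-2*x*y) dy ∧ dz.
d(omega) = (-8*y + 6*z) dx ∧ dy ∧ dz

For a 2-form omega = sum_{i<j} g_{ij} dx_i ∧ dx_j, the exterior derivative is
  d(omega) = sum_{i<j} d(g_{ij}) ∧ dx_i ∧ dx_j = sum_{i<j, k} (∂g_{ij}/∂x_k) dx_k ∧ dx_i ∧ dx_j.
Expand each term, using dx_k ∧ dx_i ∧ dx_j = sgn(permutation) dx_{(a)} ∧ dx_{(b)} ∧ dx_{(c)} with (a < b < c) sorted:
  d(3*z^2) includes (∂/∂z)(3*z^2) dz = (6*z) dz, which multiplied by dx ∧ dy gives (6*z) dx ∧ dy ∧ dz
  d(3*y^2 + z) includes (∂/∂y)(3*y^2 + z) dy = (6*y) dy, which multiplied by dx ∧ dz gives (-6*y) dx ∧ dy ∧ dz
  d(-2*x*y) includes (∂/∂x)(-2*x*y) dx = (-2*y) dx, which multiplied by dy ∧ dz gives (-2*y) dx ∧ dy ∧ dz
Collecting like 3-forms: d(omega) = (-8*y + 6*z) dx ∧ dy ∧ dz.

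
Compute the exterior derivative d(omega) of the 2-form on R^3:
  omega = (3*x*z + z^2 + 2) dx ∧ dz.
d(omega) = 0

For a 2-form omega = sum_{i<j} g_{ij} dx_i ∧ dx_j, the exterior derivative is
  d(omega) = sum_{i<j} d(g_{ij}) ∧ dx_i ∧ dx_j = sum_{i<j, k} (∂g_{ij}/∂x_k) dx_k ∧ dx_i ∧ dx_j.
Expand each term, using dx_k ∧ dx_i ∧ dx_j = sgn(permutation) dx_{(a)} ∧ dx_{(b)} ∧ dx_{(c)} with (a < b < c) sorted:

Collecting like 3-forms: d(omega) = 0.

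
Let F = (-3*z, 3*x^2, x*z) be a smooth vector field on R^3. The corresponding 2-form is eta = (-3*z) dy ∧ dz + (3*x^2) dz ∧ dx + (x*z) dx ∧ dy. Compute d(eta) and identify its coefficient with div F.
d(eta) = (x) dx ∧ dy ∧ dz; div F = x

For a 2-form in R^3 of the form above, applying d gives a 3-form with coefficient ∂P/∂x + ∂Q/∂y + ∂R/∂z:
  ∂P/∂x = 0
  ∂Q/∂y = 0
  ∂R/∂z = x
Sum = x, which is exactly div F.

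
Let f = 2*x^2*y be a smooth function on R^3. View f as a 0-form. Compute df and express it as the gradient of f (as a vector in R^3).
df = (4*x*y) dx + (2*x^2) dy + (0) dz; grad f = (4*x*y, 2*x^2, 0)

For a 0-form f, d f = (∂f/∂x) dx + (∂f/∂y) dy + (∂f/∂z) dz. The components of the vector representation are exactly the entries of grad f in Cartesian coordinates:
  ∂f/∂x = 4*x*y
  ∂f/∂y = 2*x^2
  ∂f/∂z = 0.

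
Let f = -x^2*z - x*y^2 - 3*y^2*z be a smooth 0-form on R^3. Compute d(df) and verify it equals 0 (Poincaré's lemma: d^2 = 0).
d(df) = 0

Step 1: df = sum_i (∂f/∂x_i) dx_i = (-2*x*z - y^2) dx + (2*y*(-x - 3*z)) dy + (-x^2 - 3*y^2) dz.
Step 2: Apply d again. Using the 1-form formula, the coefficient of dx ∧ dy in d(df) is ∂^2 f/∂x ∂y - ∂^2 f/∂y ∂x = (-2*y) - (-2*y) = 0 (equality of mixed partials for smooth f).
Similarly for dx ∧ dz and dy ∧ dz — all coefficients vanish. So d(df) = 0.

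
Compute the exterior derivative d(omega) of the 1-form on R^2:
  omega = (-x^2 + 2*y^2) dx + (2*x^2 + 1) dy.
d(omega) = (4*x - 4*y) dx ∧ dy

For a 1-form omega = sum_i f_i dx_i, the exterior derivative is
  d(omega) = sum_{i < j} (∂f_j/∂x_i - ∂f_i/∂x_j) dx_i ∧ dx_j.
  coefficient of dx ∧ dy: ∂f_2/∂x - ∂f_1/∂y = ∂(2*x^2 + 1)/∂x - ∂(-x^2 + 2*y^2)/∂y = 4*x - 4*y
Assembling: d(omega) = (4*x - 4*y) dx ∧ dy.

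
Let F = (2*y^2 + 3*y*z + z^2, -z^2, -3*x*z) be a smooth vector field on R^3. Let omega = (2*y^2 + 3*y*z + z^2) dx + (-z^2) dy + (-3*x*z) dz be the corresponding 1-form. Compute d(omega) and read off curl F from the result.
d(omega) = (2*z) dy ∧ dz + (3*y + 5*z) dz ∧ dx + (-4*y - 3*z) dx ∧ dy; curl F = (2*z, 3*y + 5*z, -4*y - 3*z)

d omega = sum_{i<j} (∂f_j/∂x_i - ∂f_i/∂x_j) dx_i ∧ dx_j. Under the identification (dy ∧ dz, dz ∧ dx, dx ∧ dy) ↔ (e_x, e_y, e_z), the coefficients are exactly the components of curl F. Compute:
  ∂R/∂y - ∂Q/∂z = (0) - (-2*z) = 2*z
  ∂P/∂z - ∂R/∂x = (3*y + 2*z) - (-3*z) = 3*y + 5*z
  ∂Q/∂x - ∂P/∂y = (0) - (4*y + 3*z) = -4*y - 3*z.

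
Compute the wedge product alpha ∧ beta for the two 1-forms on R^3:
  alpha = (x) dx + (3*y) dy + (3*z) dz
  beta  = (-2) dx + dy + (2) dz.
alpha ∧ beta = (x + 6*y) dx ∧ dy + (2*x + 6*z) dx ∧ dz + (6*y - 3*z) dy ∧ dz

Distribute the wedge, using dx_i ∧ dx_j = -dx_j ∧ dx_i and dx_i ∧ dx_i = 0. For each pair (i, j) with i < j, the coefficient of dx_i ∧ dx_j in alpha ∧ beta is (alpha_i * beta_j - alpha_j * beta_i). Collecting: alpha ∧ beta = (x + 6*y) dx ∧ dy + (2*x + 6*z) dx ∧ dz + (6*y - 3*z) dy ∧ dz.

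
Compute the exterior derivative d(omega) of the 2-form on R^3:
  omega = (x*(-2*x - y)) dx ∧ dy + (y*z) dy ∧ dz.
d(omega) = 0

For a 2-form omega = sum_{i<j} g_{ij} dx_i ∧ dx_j, the exterior derivative is
  d(omega) = sum_{i<j} d(g_{ij}) ∧ dx_i ∧ dx_j = sum_{i<j, k} (∂g_{ij}/∂x_k) dx_k ∧ dx_i ∧ dx_j.
Expand each term, using dx_k ∧ dx_i ∧ dx_j = sgn(permutation) dx_{(a)} ∧ dx_{(b)} ∧ dx_{(c)} with (a < b < c) sorted:

Collecting like 3-forms: d(omega) = 0.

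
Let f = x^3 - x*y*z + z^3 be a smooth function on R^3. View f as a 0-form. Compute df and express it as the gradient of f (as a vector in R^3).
df = (3*x^2 - y*z) dx + (-x*z) dy + (-x*y + 3*z^2) dz; grad f = (3*x^2 - y*z, -x*z, -x*y + 3*z^2)

For a 0-form f, d f = (∂f/∂x) dx + (∂f/∂y) dy + (∂f/∂z) dz. The components of the vector representation are exactly the entries of grad f in Cartesian coordinates:
  ∂f/∂x = 3*x^2 - y*z
  ∂f/∂y = -x*z
  ∂f/∂z = -x*y + 3*z^2.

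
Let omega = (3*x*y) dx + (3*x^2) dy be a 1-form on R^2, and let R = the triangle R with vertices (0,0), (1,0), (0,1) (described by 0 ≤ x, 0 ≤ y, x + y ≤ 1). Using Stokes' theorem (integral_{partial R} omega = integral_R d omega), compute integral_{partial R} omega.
integral_(partial R) omega = 1/2

Stokes: integral_partial_R omega = integral_R d omega with d omega = (∂Q/∂x - ∂P/∂y) dx ∧ dy.
  ∂Q/∂x = 6*x
  ∂P/∂y = 3*x
  integrand = ∂Q/∂x - ∂P/∂y = 3*x.
Integrating over R: integral_0^1 integral_0^{1-x} (3*x) dy dx = 1/2.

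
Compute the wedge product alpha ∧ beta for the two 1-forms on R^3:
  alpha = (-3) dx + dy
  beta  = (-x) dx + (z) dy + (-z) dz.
alpha ∧ beta = (x - 3*z) dx ∧ dy + (3*z) dx ∧ dz + (-z) dy ∧ dz

Distribute the wedge, using dx_i ∧ dx_j = -dx_j ∧ dx_i and dx_i ∧ dx_i = 0. For each pair (i, j) with i < j, the coefficient of dx_i ∧ dx_j in alpha ∧ beta is (alpha_i * beta_j - alpha_j * beta_i). Collecting: alpha ∧ beta = (x - 3*z) dx ∧ dy + (3*z) dx ∧ dz + (-z) dy ∧ dz.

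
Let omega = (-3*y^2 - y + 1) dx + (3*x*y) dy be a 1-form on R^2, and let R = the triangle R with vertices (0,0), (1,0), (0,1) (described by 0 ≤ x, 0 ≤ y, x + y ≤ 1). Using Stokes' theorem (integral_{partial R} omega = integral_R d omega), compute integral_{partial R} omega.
integral_(partial R) omega = 2

Stokes: integral_partial_R omega = integral_R d omega with d omega = (∂Q/∂x - ∂P/∂y) dx ∧ dy.
  ∂Q/∂x = 3*y
  ∂P/∂y = -6*y - 1
  integrand = ∂Q/∂x - ∂P/∂y = 9*y + 1.
Integrating over R: integral_0^1 integral_0^{1-x} (9*y + 1) dy dx = 2.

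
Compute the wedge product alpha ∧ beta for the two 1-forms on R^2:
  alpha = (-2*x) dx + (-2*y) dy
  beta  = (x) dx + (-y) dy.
alpha ∧ beta = (4*x*y) dx ∧ dy

Distribute the wedge, using dx_i ∧ dx_j = -dx_j ∧ dx_i and dx_i ∧ dx_i = 0. For each pair (i, j) with i < j, the coefficient of dx_i ∧ dx_j in alpha ∧ beta is (alpha_i * beta_j - alpha_j * beta_i). Collecting: alpha ∧ beta = (4*x*y) dx ∧ dy.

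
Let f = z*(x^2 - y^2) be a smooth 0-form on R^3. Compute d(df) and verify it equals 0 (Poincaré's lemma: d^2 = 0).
d(df) = 0

Step 1: df = sum_i (∂f/∂x_i) dx_i = (2*x*z) dx + (-2*y*z) dy + (x^2 - y^2) dz.
Step 2: Apply d again. Using the 1-form formula, the coefficient of dx ∧ dy in d(df) is ∂^2 f/∂x ∂y - ∂^2 f/∂y ∂x = (0) - (0) = 0 (equality of mixed partials for smooth f).
Similarly for dx ∧ dz and dy ∧ dz — all coefficients vanish. So d(df) = 0.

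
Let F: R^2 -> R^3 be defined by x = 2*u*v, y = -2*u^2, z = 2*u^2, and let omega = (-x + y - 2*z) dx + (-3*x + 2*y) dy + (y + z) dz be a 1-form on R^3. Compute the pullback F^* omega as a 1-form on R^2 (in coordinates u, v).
F^* omega = (4*u*(4*u^2 + 3*u*v - v^2)) du + (4*u^2*(-3*u - v)) dv

Using F^*(f dg) = (f ∘ F) d(g ∘ F), substitute each coordinate x_i by F_i(u, v) in f_i, and replace dx_i by d F_i = (∂F_i/∂u) du + (∂F_i/∂v) dv.
  For the x component: f_1(F) = 2*u*(-3*u - v); d F_1 = (2*v) du + (2*u) dv
  For the y component: f_2(F) = 2*u*(-2*u - 3*v); d F_2 = (-4*u) du + (0) dv
  For the z component: f_3(F) = 0; d F_3 = (4*u) du + (0) dv
Combining and collecting du, dv coefficients:
  coeff of du: 4*u*(4*u^2 + 3*u*v - v^2)
  coeff of dv: 4*u^2*(-3*u - v)
F^* omega = (4*u*(4*u^2 + 3*u*v - v^2)) du + (4*u^2*(-3*u - v)) dv.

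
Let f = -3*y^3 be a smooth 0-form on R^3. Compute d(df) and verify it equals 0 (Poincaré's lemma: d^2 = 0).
d(df) = 0

Step 1: df = sum_i (∂f/∂x_i) dx_i = (0) dx + (-9*y^2) dy + (0) dz.
Step 2: Apply d again. Using the 1-form formula, the coefficient of dx ∧ dy in d(df) is ∂^2 f/∂x ∂y - ∂^2 f/∂y ∂x = (0) - (0) = 0 (equality of mixed partials for smooth f).
Similarly for dx ∧ dz and dy ∧ dz — all coefficients vanish. So d(df) = 0.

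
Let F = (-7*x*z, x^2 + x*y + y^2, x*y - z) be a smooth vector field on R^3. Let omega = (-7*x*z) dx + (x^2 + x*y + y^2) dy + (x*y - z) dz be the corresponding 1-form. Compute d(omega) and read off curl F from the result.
d(omega) = (x) dy ∧ dz + (-7*x - y) dz ∧ dx + (2*x + y) dx ∧ dy; curl F = (x, -7*x - y, 2*x + y)

d omega = sum_{i<j} (∂f_j/∂x_i - ∂f_i/∂x_j) dx_i ∧ dx_j. Under the identification (dy ∧ dz, dz ∧ dx, dx ∧ dy) ↔ (e_x, e_y, e_z), the coefficients are exactly the components of curl F. Compute:
  ∂R/∂y - ∂Q/∂z = (x) - (0) = x
  ∂P/∂z - ∂R/∂x = (-7*x) - (y) = -7*x - y
  ∂Q/∂x - ∂P/∂y = (2*x + y) - (0) = 2*x + y.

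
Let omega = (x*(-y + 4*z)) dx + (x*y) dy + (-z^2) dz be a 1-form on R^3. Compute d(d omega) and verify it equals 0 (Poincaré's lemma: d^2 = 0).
d(d omega) = 0

Step 1: d omega = sum_{i<j} (∂f_j/∂x_i - ∂f_i/∂x_j) dx_i ∧ dx_j:
  coeff of dx ∧ dy: x + y
  coeff of dx ∧ dz: -4*x
  coeff of dy ∧ dz: 0
Step 2: Apply d again to each 2-form coefficient. The only possible 3-form in R^3 is dx ∧ dy ∧ dz, with coefficient
  ∂(coeff of dy∧dz)/∂x - ∂(coeff of dx∧dz)/∂y + ∂(coeff of dx∧dy)/∂z
  = ∂/∂x (0) - ∂/∂y (-4*x) + ∂/∂z (x + y).
Each of these terms simplifies to sums of mixed partials that cancel in pairs. The result is 0 (by equality of mixed partials for smooth functions — Schwarz / Clairaut).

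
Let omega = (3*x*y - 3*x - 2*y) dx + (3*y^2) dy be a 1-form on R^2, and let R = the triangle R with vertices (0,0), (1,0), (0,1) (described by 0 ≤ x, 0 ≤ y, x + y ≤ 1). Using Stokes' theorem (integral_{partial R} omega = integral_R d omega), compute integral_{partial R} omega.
integral_(partial R) omega = 1/2

Stokes: integral_partial_R omega = integral_R d omega with d omega = (∂Q/∂x - ∂P/∂y) dx ∧ dy.
  ∂Q/∂x = 0
  ∂P/∂y = 3*x - 2
  integrand = ∂Q/∂x - ∂P/∂y = 2 - 3*x.
Integrating over R: integral_0^1 integral_0^{1-x} (2 - 3*x) dy dx = 1/2.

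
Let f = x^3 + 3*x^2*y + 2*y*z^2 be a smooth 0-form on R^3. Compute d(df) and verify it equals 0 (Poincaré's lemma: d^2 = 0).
d(df) = 0

Step 1: df = sum_i (∂f/∂x_i) dx_i = (3*x*(x + 2*y)) dx + (3*x^2 + 2*z^2) dy + (4*y*z) dz.
Step 2: Apply d again. Using the 1-form formula, the coefficient of dx ∧ dy in d(df) is ∂^2 f/∂x ∂y - ∂^2 f/∂y ∂x = (6*x) - (6*x) = 0 (equality of mixed partials for smooth f).
Similarly for dx ∧ dz and dy ∧ dz — all coefficients vanish. So d(df) = 0.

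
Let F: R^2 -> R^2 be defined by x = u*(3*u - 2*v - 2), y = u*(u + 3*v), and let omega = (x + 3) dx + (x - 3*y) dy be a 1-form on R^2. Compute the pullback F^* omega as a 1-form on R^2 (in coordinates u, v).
F^* omega = (18*u^3 - 40*u^2*v - 22*u^2 - 29*u*v^2 + 2*u*v + 22*u - 6*v - 6) du + (u*(-6*u^2 - 29*u*v - 2*u - 6)) dv

Using F^*(f dg) = (f ∘ F) d(g ∘ F), substitute each coordinate x_i by F_i(u, v) in f_i, and replace dx_i by d F_i = (∂F_i/∂u) du + (∂F_i/∂v) dv.
  For the x component: f_1(F) = 3*u^2 - 2*u*v - 2*u + 3; d F_1 = (6*u - 2*v - 2) du + (-2*u) dv
  For the y component: f_2(F) = u*(-11*v - 2); d F_2 = (2*u + 3*v) du + (3*u) dv
Combining and collecting du, dv coefficients:
  coeff of du: 18*u^3 - 40*u^2*v - 22*u^2 - 29*u*v^2 + 2*u*v + 22*u - 6*v - 6
  coeff of dv: u*(-6*u^2 - 29*u*v - 2*u - 6)
F^* omega = (18*u^3 - 40*u^2*v - 22*u^2 - 29*u*v^2 + 2*u*v + 22*u - 6*v - 6) du + (u*(-6*u^2 - 29*u*v - 2*u - 6)) dv.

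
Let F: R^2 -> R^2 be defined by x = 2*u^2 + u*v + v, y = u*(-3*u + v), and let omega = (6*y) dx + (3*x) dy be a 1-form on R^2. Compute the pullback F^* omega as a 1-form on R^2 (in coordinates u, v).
F^* omega = (-108*u^3 - 6*u^2*v + 9*u*v^2 - 18*u*v + 3*v^2) du + (3*u*(-4*u^2 + 3*u*v - 6*u + 3*v)) dv

Using F^*(f dg) = (f ∘ F) d(g ∘ F), substitute each coordinate x_i by F_i(u, v) in f_i, and replace dx_i by d F_i = (∂F_i/∂u) du + (∂F_i/∂v) dv.
  For the x component: f_1(F) = 6*u*(-3*u + v); d F_1 = (4*u + v) du + (u + 1) dv
  For the y component: f_2(F) = 6*u^2 + 3*u*v + 3*v; d F_2 = (-6*u + v) du + (u) dv
Combining and collecting du, dv coefficients:
  coeff of du: -108*u^3 - 6*u^2*v + 9*u*v^2 - 18*u*v + 3*v^2
  coeff of dv: 3*u*(-4*u^2 + 3*u*v - 6*u + 3*v)
F^* omega = (-108*u^3 - 6*u^2*v + 9*u*v^2 - 18*u*v + 3*v^2) du + (3*u*(-4*u^2 + 3*u*v - 6*u + 3*v)) dv.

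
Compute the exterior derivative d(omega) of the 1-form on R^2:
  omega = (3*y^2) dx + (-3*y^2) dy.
d(omega) = (-6*y) dx ∧ dy

For a 1-form omega = sum_i f_i dx_i, the exterior derivative is
  d(omega) = sum_{i < j} (∂f_j/∂x_i - ∂f_i/∂x_j) dx_i ∧ dx_j.
  coefficient of dx ∧ dy: ∂f_2/∂x - ∂f_1/∂y = ∂(-3*y^2)/∂x - ∂(3*y^2)/∂y = -6*y
Assembling: d(omega) = (-6*y) dx ∧ dy.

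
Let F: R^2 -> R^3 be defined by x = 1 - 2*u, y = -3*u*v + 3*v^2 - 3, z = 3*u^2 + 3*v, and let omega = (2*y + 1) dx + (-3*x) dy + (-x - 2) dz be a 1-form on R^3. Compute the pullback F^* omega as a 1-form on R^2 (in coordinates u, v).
F^* omega = (12*u^2 - 6*u*v - 18*u - 12*v^2 + 9*v + 10) du + (-18*u^2 + 36*u*v + 15*u - 18*v - 9) dv

Using F^*(f dg) = (f ∘ F) d(g ∘ F), substitute each coordinate x_i by F_i(u, v) in f_i, and replace dx_i by d F_i = (∂F_i/∂u) du + (∂F_i/∂v) dv.
  For the x component: f_1(F) = -6*u*v + 6*v^2 - 5; d F_1 = (-2) du + (0) dv
  For the y component: f_2(F) = 6*u - 3; d F_2 = (-3*v) du + (-3*u + 6*v) dv
  For the z component: f_3(F) = 2*u - 3; d F_3 = (6*u) du + (3) dv
Combining and collecting du, dv coefficients:
  coeff of du: 12*u^2 - 6*u*v - 18*u - 12*v^2 + 9*v + 10
  coeff of dv: -18*u^2 + 36*u*v + 15*u - 18*v - 9
F^* omega = (12*u^2 - 6*u*v - 18*u - 12*v^2 + 9*v + 10) du + (-18*u^2 + 36*u*v + 15*u - 18*v - 9) dv.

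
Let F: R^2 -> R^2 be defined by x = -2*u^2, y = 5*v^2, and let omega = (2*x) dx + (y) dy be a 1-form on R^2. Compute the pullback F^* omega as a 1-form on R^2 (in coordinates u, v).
F^* omega = (16*u^3) du + (50*v^3) dv

Using F^*(f dg) = (f ∘ F) d(g ∘ F), substitute each coordinate x_i by F_i(u, v) in f_i, and replace dx_i by d F_i = (∂F_i/∂u) du + (∂F_i/∂v) dv.
  For the x component: f_1(F) = -4*u^2; d F_1 = (-4*u) du + (0) dv
  For the y component: f_2(F) = 5*v^2; d F_2 = (0) du + (10*v) dv
Combining and collecting du, dv coefficients:
  coeff of du: 16*u^3
  coeff of dv: 50*v^3
F^* omega = (16*u^3) du + (50*v^3) dv.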